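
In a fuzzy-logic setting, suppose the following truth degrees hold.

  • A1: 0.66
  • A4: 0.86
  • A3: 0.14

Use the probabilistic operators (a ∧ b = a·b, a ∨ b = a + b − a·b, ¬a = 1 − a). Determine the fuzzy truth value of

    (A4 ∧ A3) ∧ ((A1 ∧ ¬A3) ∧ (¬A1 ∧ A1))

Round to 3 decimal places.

0.015

A4 ∧ A3 = a·b on (0.8600, 0.1400) = 0.1204
¬A3 = 1 − 0.1400 = 0.8600
A1 ∧ ¬A3 = a·b on (0.6600, 0.8600) = 0.5676
¬A1 = 1 − 0.6600 = 0.3400
¬A1 ∧ A1 = a·b on (0.3400, 0.6600) = 0.2244
(A1 ∧ ¬A3) ∧ (¬A1 ∧ A1) = a·b on (0.5676, 0.2244) = 0.1274
(A4 ∧ A3) ∧ ((A1 ∧ ¬A3) ∧ (¬A1 ∧ A1)) = a·b on (0.1204, 0.1274) = 0.0153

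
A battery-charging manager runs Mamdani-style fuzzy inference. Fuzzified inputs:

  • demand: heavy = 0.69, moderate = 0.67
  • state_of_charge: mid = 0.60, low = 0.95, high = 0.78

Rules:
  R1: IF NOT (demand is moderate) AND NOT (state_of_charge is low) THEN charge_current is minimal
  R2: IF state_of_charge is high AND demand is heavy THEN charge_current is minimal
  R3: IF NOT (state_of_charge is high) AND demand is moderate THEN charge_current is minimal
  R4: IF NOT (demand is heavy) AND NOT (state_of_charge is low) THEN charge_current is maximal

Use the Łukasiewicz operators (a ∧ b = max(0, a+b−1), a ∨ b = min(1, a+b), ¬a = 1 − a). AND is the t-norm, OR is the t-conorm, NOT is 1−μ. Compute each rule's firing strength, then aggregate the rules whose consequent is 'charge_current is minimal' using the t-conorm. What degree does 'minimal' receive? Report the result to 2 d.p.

R1: ¬moderate=1−0.67=0.33, ¬low=1−0.95=0.05; AND[max(0, a+b−1)] → w = 0.00
R2: high=0.78, heavy=0.69; AND[max(0, a+b−1)] → w = 0.47
R3: ¬high=1−0.78=0.22, moderate=0.67; AND[max(0, a+b−1)] → w = 0.00
R4: ¬heavy=1−0.69=0.31, ¬low=1−0.95=0.05; AND[max(0, a+b−1)] → w = 0.00
Rules with consequent 'minimal': {R1, R2, R3} → strengths 0.00, 0.47, 0.00
Aggregate via t-conorm [min(1, a+b)]: 0.47

0.47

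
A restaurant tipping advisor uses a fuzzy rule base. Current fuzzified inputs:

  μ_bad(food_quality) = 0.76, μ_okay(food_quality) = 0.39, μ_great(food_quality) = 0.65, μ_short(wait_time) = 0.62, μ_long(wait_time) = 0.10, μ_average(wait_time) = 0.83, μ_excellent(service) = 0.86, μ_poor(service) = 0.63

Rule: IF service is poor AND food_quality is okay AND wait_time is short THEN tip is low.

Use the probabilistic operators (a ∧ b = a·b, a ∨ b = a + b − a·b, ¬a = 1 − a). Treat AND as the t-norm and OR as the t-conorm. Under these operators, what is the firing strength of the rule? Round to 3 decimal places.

firing strength: poor=0.63, okay=0.39, short=0.62; AND[a·b] → w = 0.1523

0.152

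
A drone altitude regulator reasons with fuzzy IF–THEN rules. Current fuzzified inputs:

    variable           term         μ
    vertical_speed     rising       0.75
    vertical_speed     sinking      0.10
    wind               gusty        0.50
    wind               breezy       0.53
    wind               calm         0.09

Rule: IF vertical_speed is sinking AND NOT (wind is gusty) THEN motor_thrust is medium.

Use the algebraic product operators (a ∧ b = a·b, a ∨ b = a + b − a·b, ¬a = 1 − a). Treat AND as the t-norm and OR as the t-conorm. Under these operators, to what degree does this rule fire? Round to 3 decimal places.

firing strength: sinking=0.10, ¬gusty=1−0.50=0.50; AND[a·b] → w = 0.0500

0.050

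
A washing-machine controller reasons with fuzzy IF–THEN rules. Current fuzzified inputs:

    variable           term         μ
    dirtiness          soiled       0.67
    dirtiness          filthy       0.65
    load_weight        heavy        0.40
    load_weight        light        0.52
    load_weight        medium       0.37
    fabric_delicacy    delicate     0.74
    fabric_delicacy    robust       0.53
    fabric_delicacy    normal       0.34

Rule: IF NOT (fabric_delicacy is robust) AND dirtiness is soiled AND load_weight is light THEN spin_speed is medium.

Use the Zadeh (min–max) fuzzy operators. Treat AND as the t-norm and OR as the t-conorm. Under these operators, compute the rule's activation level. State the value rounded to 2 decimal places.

firing strength: ¬robust=1−0.53=0.47, soiled=0.67, light=0.52; AND[min(a, b)] → w = 0.47

0.47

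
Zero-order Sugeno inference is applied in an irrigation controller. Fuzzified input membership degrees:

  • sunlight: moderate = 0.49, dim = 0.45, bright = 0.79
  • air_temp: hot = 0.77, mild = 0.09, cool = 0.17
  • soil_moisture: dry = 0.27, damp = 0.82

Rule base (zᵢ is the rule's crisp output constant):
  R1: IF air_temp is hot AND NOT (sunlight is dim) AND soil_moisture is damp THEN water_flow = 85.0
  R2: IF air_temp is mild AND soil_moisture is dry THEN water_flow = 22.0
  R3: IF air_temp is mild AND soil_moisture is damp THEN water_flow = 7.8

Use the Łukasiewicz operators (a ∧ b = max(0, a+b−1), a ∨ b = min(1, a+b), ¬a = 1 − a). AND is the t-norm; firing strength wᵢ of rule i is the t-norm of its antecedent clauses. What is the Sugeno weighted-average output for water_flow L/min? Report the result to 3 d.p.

R1 (z=85.0): hot=0.77, ¬dim=1−0.45=0.55, damp=0.82; AND[max(0, a+b−1)] → w = 0.14
R2 (z=22.0): mild=0.09, dry=0.27; AND[max(0, a+b−1)] → w = 0.00
R3 (z=7.8): mild=0.09, damp=0.82; AND[max(0, a+b−1)] → w = 0.00
Weighted average = (0.14·85.0 + 0.00·22.0 + 0.00·7.8) / (0.14 + 0.00 + 0.00)
  = 11.9000 / 0.1400 = 85.000

85.000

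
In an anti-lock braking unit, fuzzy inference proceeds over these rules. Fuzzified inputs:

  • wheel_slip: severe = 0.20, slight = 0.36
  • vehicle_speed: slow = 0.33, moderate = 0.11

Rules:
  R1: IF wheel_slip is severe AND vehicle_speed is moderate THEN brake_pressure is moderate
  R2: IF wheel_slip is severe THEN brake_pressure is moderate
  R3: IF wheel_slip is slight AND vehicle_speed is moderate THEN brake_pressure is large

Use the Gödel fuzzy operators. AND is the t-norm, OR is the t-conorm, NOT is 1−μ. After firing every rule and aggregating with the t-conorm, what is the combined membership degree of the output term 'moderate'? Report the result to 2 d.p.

R1: severe=0.20, moderate=0.11; AND[min(a, b)] → w = 0.11
R2: severe=0.20 → w = 0.20
R3: slight=0.36, moderate=0.11; AND[min(a, b)] → w = 0.11
Rules with consequent 'moderate': {R1, R2} → strengths 0.11, 0.20
Aggregate via t-conorm [max(a, b)]: 0.20

0.20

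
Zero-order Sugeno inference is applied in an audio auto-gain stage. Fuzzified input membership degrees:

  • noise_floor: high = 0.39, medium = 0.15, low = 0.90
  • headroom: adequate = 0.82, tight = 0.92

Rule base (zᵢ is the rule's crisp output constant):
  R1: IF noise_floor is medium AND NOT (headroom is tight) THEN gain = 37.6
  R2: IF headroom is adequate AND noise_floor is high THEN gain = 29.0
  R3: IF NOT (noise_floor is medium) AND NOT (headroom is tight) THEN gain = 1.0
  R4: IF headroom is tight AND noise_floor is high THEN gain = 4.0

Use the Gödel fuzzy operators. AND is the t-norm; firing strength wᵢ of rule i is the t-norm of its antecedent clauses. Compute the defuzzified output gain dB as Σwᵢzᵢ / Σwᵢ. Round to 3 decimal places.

R1 (z=37.6): medium=0.15, ¬tight=1−0.92=0.08; AND[min(a, b)] → w = 0.08
R2 (z=29.0): adequate=0.82, high=0.39; AND[min(a, b)] → w = 0.39
R3 (z=1.0): ¬medium=1−0.15=0.85, ¬tight=1−0.92=0.08; AND[min(a, b)] → w = 0.08
R4 (z=4.0): tight=0.92, high=0.39; AND[min(a, b)] → w = 0.39
Weighted average = (0.08·37.6 + 0.39·29.0 + 0.08·1.0 + 0.39·4.0) / (0.08 + 0.39 + 0.08 + 0.39)
  = 15.9580 / 0.9400 = 16.977

16.977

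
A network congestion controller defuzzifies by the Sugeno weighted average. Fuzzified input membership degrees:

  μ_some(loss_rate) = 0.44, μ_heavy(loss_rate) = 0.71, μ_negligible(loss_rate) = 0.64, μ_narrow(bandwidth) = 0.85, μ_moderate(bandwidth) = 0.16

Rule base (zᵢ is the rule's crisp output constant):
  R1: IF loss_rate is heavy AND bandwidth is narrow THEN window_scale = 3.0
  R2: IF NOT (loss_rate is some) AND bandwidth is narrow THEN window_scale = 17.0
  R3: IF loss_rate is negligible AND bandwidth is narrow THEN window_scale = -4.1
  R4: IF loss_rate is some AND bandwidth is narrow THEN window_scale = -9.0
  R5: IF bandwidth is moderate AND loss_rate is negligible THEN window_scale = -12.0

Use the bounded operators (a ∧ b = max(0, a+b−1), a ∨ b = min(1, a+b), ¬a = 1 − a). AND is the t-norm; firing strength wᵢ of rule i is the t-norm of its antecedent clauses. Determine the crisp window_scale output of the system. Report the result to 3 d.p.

2.303

R1 (z=3.0): heavy=0.71, narrow=0.85; AND[max(0, a+b−1)] → w = 0.56
R2 (z=17.0): ¬some=1−0.44=0.56, narrow=0.85; AND[max(0, a+b−1)] → w = 0.41
R3 (z=-4.1): negligible=0.64, narrow=0.85; AND[max(0, a+b−1)] → w = 0.49
R4 (z=-9.0): some=0.44, narrow=0.85; AND[max(0, a+b−1)] → w = 0.29
R5 (z=-12.0): moderate=0.16, negligible=0.64; AND[max(0, a+b−1)] → w = 0.00
Weighted average = (0.56·3.0 + 0.41·17.0 + 0.49·-4.1 + 0.29·-9.0 + 0.00·-12.0) / (0.56 + 0.41 + 0.49 + 0.29 + 0.00)
  = 4.0310 / 1.7500 = 2.303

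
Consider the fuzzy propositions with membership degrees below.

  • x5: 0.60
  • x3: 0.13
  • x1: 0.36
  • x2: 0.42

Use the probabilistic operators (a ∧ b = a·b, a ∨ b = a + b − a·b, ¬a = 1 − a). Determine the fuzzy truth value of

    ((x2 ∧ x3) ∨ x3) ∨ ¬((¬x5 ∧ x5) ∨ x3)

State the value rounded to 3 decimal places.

0.721

x2 ∧ x3 = a·b on (0.4200, 0.1300) = 0.0546
(x2 ∧ x3) ∨ x3 = a + b − a·b on (0.0546, 0.1300) = 0.1775
¬x5 = 1 − 0.6000 = 0.4000
¬x5 ∧ x5 = a·b on (0.4000, 0.6000) = 0.2400
(¬x5 ∧ x5) ∨ x3 = a + b − a·b on (0.2400, 0.1300) = 0.3388
¬((¬x5 ∧ x5) ∨ x3) = 1 − 0.3388 = 0.6612
((x2 ∧ x3) ∨ x3) ∨ ¬((¬x5 ∧ x5) ∨ x3) = a + b − a·b on (0.1775, 0.6612) = 0.7213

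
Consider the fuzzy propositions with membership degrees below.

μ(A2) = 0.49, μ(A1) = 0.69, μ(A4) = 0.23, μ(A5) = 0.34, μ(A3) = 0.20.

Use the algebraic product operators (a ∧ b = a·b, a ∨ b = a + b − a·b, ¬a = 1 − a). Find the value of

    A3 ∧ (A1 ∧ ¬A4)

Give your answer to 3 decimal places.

0.106

¬A4 = 1 − 0.2300 = 0.7700
A1 ∧ ¬A4 = a·b on (0.6900, 0.7700) = 0.5313
A3 ∧ (A1 ∧ ¬A4) = a·b on (0.2000, 0.5313) = 0.1063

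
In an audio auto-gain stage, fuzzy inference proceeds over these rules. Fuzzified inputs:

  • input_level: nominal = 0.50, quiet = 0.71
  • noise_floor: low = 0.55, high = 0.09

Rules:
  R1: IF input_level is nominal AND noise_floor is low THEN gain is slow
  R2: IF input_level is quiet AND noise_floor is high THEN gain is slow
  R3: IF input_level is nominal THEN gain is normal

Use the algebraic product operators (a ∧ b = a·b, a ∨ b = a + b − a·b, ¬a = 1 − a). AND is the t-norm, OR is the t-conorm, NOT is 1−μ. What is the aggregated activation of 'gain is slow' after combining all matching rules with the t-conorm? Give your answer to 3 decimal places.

0.321

R1: nominal=0.50, low=0.55; AND[a·b] → w = 0.2750
R2: quiet=0.71, high=0.09; AND[a·b] → w = 0.0639
R3: nominal=0.50 → w = 0.5000
Rules with consequent 'slow': {R1, R2} → strengths 0.2750, 0.0639
Aggregate via t-conorm [a + b − a·b]: 0.3213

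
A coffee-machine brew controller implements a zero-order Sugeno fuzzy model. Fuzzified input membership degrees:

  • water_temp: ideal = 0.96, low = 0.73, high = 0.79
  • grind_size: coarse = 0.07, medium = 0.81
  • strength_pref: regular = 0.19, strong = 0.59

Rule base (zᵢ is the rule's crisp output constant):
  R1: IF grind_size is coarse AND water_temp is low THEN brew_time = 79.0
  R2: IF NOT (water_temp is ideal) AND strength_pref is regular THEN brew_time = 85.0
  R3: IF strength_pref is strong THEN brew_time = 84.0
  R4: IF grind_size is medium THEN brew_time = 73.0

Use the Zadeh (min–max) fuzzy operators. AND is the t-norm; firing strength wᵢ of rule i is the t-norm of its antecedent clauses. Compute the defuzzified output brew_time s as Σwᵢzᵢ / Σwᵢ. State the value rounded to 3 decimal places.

77.894

R1 (z=79.0): coarse=0.07, low=0.73; AND[min(a, b)] → w = 0.07
R2 (z=85.0): ¬ideal=1−0.96=0.04, regular=0.19; AND[min(a, b)] → w = 0.04
R3 (z=84.0): strong=0.59 → w = 0.59
R4 (z=73.0): medium=0.81 → w = 0.81
Weighted average = (0.07·79.0 + 0.04·85.0 + 0.59·84.0 + 0.81·73.0) / (0.07 + 0.04 + 0.59 + 0.81)
  = 117.6200 / 1.5100 = 77.894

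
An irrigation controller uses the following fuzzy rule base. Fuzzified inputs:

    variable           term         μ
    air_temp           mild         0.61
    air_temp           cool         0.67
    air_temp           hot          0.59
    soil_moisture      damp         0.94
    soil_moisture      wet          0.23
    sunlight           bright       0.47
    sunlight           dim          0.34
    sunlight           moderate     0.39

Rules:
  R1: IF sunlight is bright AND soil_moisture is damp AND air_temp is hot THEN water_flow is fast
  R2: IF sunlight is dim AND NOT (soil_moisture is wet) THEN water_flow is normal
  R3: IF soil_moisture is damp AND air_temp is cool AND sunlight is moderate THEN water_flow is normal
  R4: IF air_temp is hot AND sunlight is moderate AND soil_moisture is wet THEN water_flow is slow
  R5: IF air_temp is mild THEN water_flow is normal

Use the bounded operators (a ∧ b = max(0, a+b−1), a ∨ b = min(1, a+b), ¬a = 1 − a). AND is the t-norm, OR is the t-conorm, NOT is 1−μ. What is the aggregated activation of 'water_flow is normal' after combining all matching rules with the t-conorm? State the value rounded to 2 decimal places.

0.72

R1: bright=0.47, damp=0.94, hot=0.59; AND[max(0, a+b−1)] → w = 0.00
R2: dim=0.34, ¬wet=1−0.23=0.77; AND[max(0, a+b−1)] → w = 0.11
R3: damp=0.94, cool=0.67, moderate=0.39; AND[max(0, a+b−1)] → w = 0.00
R4: hot=0.59, moderate=0.39, wet=0.23; AND[max(0, a+b−1)] → w = 0.00
R5: mild=0.61 → w = 0.61
Rules with consequent 'normal': {R2, R3, R5} → strengths 0.11, 0.00, 0.61
Aggregate via t-conorm [min(1, a+b)]: 0.72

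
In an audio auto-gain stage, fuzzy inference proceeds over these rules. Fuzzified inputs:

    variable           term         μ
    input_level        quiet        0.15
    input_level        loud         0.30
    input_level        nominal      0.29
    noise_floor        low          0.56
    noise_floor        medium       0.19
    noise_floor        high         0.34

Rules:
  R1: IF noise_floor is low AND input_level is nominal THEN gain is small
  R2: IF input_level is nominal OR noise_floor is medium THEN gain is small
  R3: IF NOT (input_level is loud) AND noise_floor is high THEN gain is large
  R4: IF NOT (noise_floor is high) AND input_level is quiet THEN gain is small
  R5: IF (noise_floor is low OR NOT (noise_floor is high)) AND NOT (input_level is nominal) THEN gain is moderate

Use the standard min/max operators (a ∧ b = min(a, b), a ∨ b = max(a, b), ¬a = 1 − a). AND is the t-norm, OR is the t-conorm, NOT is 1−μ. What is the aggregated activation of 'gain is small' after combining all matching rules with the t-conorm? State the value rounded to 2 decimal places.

R1: low=0.56, nominal=0.29; AND[min(a, b)] → w = 0.29
R2: nominal=0.29, medium=0.19; OR[max(a, b)] → w = 0.29
R3: ¬loud=1−0.30=0.70, high=0.34; AND[min(a, b)] → w = 0.34
R4: ¬high=1−0.34=0.66, quiet=0.15; AND[min(a, b)] → w = 0.15
R5: (low=0.56 OR ¬high=1−0.34=0.66) = 0.66; AND[min(a, b)] with ¬nominal=1−0.29=0.71 → w = 0.66
Rules with consequent 'small': {R1, R2, R4} → strengths 0.29, 0.29, 0.15
Aggregate via t-conorm [max(a, b)]: 0.29

0.29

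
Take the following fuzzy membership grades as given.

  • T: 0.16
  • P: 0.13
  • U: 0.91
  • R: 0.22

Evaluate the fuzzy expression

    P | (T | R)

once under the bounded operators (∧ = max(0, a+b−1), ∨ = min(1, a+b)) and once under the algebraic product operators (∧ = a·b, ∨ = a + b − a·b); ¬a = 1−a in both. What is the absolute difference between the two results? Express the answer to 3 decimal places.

Under bounded:
  T | R = min(1, a+b) on (0.16, 0.22) = 0.38
  P | (T | R) = min(1, a+b) on (0.13, 0.38) = 0.51
  → value = 0.5100
Under algebraic product:
  T | R = a + b − a·b on (0.1600, 0.2200) = 0.3448
  P | (T | R) = a + b − a·b on (0.1300, 0.3448) = 0.4300
  → value = 0.4300
|0.5100 − 0.4300| = 0.080

0.080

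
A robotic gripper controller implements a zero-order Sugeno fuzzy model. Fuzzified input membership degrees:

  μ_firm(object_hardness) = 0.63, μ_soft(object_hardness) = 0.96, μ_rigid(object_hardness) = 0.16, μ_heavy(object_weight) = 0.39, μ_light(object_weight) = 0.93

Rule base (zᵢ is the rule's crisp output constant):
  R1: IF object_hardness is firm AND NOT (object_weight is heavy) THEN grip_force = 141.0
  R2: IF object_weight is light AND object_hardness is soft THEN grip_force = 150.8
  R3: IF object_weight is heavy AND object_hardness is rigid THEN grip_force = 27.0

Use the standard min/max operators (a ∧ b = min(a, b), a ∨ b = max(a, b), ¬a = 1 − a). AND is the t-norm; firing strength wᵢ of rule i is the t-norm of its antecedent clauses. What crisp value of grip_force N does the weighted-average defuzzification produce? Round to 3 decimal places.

135.632

R1 (z=141.0): firm=0.63, ¬heavy=1−0.39=0.61; AND[min(a, b)] → w = 0.61
R2 (z=150.8): light=0.93, soft=0.96; AND[min(a, b)] → w = 0.93
R3 (z=27.0): heavy=0.39, rigid=0.16; AND[min(a, b)] → w = 0.16
Weighted average = (0.61·141.0 + 0.93·150.8 + 0.16·27.0) / (0.61 + 0.93 + 0.16)
  = 230.5740 / 1.7000 = 135.632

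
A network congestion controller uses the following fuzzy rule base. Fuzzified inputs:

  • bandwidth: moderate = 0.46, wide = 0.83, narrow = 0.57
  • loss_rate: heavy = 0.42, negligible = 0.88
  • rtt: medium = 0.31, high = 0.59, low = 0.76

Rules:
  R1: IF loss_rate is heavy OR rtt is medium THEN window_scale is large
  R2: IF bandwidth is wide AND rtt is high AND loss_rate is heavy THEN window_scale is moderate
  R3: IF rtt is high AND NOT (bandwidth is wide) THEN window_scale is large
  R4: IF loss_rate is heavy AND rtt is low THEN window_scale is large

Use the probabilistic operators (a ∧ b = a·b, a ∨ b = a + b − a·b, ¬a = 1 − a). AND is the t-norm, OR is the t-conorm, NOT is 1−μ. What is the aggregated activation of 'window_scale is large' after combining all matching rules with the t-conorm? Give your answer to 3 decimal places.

0.755

R1: heavy=0.42, medium=0.31; OR[a + b − a·b] → w = 0.5998
R2: wide=0.83, high=0.59, heavy=0.42; AND[a·b] → w = 0.2057
R3: high=0.59, ¬wide=1−0.83=0.17; AND[a·b] → w = 0.1003
R4: heavy=0.42, low=0.76; AND[a·b] → w = 0.3192
Rules with consequent 'large': {R1, R3, R4} → strengths 0.5998, 0.1003, 0.3192
Aggregate via t-conorm [a + b − a·b]: 0.7549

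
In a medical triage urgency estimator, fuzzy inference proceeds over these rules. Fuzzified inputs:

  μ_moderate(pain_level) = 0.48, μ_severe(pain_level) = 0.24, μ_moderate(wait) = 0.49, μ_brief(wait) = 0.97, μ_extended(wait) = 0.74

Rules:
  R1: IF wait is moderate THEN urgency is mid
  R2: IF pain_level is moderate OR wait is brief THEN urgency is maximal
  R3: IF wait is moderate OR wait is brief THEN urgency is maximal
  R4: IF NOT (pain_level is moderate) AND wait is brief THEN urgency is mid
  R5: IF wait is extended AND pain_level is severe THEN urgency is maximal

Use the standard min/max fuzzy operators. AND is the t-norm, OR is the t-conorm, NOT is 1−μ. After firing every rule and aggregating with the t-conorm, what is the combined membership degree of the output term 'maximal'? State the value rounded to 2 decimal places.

R1: moderate=0.49 → w = 0.49
R2: moderate=0.48, brief=0.97; OR[max(a, b)] → w = 0.97
R3: moderate=0.49, brief=0.97; OR[max(a, b)] → w = 0.97
R4: ¬moderate=1−0.48=0.52, brief=0.97; AND[min(a, b)] → w = 0.52
R5: extended=0.74, severe=0.24; AND[min(a, b)] → w = 0.24
Rules with consequent 'maximal': {R2, R3, R5} → strengths 0.97, 0.97, 0.24
Aggregate via t-conorm [max(a, b)]: 0.97

0.97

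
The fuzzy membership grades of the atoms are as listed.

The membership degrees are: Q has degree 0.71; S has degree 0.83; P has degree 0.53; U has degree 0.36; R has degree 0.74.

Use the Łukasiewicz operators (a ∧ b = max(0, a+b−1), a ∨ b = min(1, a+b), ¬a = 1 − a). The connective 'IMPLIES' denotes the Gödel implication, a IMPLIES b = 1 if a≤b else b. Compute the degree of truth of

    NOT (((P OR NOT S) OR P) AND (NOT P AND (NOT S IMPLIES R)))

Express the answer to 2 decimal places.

NOT S = 1 − 0.83 = 0.17
P OR NOT S = min(1, a+b) on (0.53, 0.17) = 0.70
(P OR NOT S) OR P = min(1, a+b) on (0.70, 0.53) = 1.00
NOT P = 1 − 0.53 = 0.47
NOT S = 1 − 0.83 = 0.17
NOT S IMPLIES R  [Gödel: 1 if a≤b else b] with a=0.17, b=0.74 → 1.00
NOT P AND (NOT S IMPLIES R) = max(0, a+b−1) on (0.47, 1.00) = 0.47
((P OR NOT S) OR P) AND (NOT P AND (NOT S IMPLIES R)) = max(0, a+b−1) on (1.00, 0.47) = 0.47
NOT (((P OR NOT S) OR P) AND (NOT P AND (NOT S IMPLIES R))) = 1 − 0.47 = 0.53

0.53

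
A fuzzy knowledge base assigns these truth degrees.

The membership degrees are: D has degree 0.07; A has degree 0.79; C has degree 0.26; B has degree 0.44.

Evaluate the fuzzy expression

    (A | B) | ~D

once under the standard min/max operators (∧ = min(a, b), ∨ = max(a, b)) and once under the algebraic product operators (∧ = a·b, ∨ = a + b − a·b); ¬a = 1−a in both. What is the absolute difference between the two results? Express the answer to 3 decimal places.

Under standard min/max:
  A | B = max(a, b) on (0.79, 0.44) = 0.79
  ~D = 1 − 0.07 = 0.93
  (A | B) | ~D = max(a, b) on (0.79, 0.93) = 0.93
  → value = 0.9300
Under algebraic product:
  A | B = a + b − a·b on (0.7900, 0.4400) = 0.8824
  ~D = 1 − 0.0700 = 0.9300
  (A | B) | ~D = a + b − a·b on (0.8824, 0.9300) = 0.9918
  → value = 0.9918
|0.9300 − 0.9918| = 0.062

0.062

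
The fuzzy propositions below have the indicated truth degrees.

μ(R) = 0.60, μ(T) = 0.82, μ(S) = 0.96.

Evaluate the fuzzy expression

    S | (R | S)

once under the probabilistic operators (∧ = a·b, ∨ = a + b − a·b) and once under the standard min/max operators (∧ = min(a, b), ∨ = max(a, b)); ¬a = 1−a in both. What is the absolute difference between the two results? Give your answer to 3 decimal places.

0.039

Under probabilistic:
  R | S = a + b − a·b on (0.6000, 0.9600) = 0.9840
  S | (R | S) = a + b − a·b on (0.9600, 0.9840) = 0.9994
  → value = 0.9994
Under standard min/max:
  R | S = max(a, b) on (0.60, 0.96) = 0.96
  S | (R | S) = max(a, b) on (0.96, 0.96) = 0.96
  → value = 0.9600
|0.9994 − 0.9600| = 0.039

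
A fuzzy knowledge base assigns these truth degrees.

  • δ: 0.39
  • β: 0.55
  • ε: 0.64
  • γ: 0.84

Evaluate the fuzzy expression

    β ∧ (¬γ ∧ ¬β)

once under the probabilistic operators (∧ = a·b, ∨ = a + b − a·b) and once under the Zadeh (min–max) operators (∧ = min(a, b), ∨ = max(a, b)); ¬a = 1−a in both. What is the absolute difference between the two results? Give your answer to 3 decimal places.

Under probabilistic:
  ¬γ = 1 − 0.8400 = 0.1600
  ¬β = 1 − 0.5500 = 0.4500
  ¬γ ∧ ¬β = a·b on (0.1600, 0.4500) = 0.0720
  β ∧ (¬γ ∧ ¬β) = a·b on (0.5500, 0.0720) = 0.0396
  → value = 0.0396
Under Zadeh (min–max):
  ¬γ = 1 − 0.84 = 0.16
  ¬β = 1 − 0.55 = 0.45
  ¬γ ∧ ¬β = min(a, b) on (0.16, 0.45) = 0.16
  β ∧ (¬γ ∧ ¬β) = min(a, b) on (0.55, 0.16) = 0.16
  → value = 0.1600
|0.0396 − 0.1600| = 0.120

0.120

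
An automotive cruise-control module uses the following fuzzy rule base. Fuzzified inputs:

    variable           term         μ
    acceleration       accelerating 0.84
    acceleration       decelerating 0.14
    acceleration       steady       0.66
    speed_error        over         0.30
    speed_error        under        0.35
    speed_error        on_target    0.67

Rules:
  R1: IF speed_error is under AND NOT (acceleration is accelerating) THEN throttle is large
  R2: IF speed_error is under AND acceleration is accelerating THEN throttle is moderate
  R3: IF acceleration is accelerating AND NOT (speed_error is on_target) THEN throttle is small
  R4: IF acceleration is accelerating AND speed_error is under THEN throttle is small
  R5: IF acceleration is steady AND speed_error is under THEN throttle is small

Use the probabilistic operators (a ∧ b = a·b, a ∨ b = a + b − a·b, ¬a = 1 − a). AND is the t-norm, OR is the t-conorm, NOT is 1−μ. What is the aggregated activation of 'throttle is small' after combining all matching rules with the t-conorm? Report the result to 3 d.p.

0.608

R1: under=0.35, ¬accelerating=1−0.84=0.16; AND[a·b] → w = 0.0560
R2: under=0.35, accelerating=0.84; AND[a·b] → w = 0.2940
R3: accelerating=0.84, ¬on_target=1−0.67=0.33; AND[a·b] → w = 0.2772
R4: accelerating=0.84, under=0.35; AND[a·b] → w = 0.2940
R5: steady=0.66, under=0.35; AND[a·b] → w = 0.2310
Rules with consequent 'small': {R3, R4, R5} → strengths 0.2772, 0.2940, 0.2310
Aggregate via t-conorm [a + b − a·b]: 0.6076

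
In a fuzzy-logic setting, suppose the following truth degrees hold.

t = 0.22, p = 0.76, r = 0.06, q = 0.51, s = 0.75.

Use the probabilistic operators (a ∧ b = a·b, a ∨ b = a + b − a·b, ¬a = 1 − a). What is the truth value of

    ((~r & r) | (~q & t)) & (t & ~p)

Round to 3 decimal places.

~r = 1 − 0.0600 = 0.9400
~r & r = a·b on (0.9400, 0.0600) = 0.0564
~q = 1 − 0.5100 = 0.4900
~q & t = a·b on (0.4900, 0.2200) = 0.1078
(~r & r) | (~q & t) = a + b − a·b on (0.0564, 0.1078) = 0.1581
~p = 1 − 0.7600 = 0.2400
t & ~p = a·b on (0.2200, 0.2400) = 0.0528
((~r & r) | (~q & t)) & (t & ~p) = a·b on (0.1581, 0.0528) = 0.0083

0.008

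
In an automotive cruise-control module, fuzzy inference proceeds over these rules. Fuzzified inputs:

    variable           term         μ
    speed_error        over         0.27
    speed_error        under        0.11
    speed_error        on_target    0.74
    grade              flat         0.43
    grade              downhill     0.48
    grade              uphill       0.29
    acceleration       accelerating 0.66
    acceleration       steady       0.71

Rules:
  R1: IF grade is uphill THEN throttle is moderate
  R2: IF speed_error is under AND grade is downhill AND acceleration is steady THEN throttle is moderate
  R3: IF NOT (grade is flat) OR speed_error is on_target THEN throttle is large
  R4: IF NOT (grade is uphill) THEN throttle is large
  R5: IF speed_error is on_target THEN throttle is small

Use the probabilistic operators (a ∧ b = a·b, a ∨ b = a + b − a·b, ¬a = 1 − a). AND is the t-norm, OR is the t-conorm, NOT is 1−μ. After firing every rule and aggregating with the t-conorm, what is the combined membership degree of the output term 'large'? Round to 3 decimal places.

R1: uphill=0.29 → w = 0.2900
R2: under=0.11, downhill=0.48, steady=0.71; AND[a·b] → w = 0.0375
R3: ¬flat=1−0.43=0.57, on_target=0.74; OR[a + b − a·b] → w = 0.8882
R4: ¬uphill=1−0.29=0.71 → w = 0.7100
R5: on_target=0.74 → w = 0.7400
Rules with consequent 'large': {R3, R4} → strengths 0.8882, 0.7100
Aggregate via t-conorm [a + b − a·b]: 0.9676

0.968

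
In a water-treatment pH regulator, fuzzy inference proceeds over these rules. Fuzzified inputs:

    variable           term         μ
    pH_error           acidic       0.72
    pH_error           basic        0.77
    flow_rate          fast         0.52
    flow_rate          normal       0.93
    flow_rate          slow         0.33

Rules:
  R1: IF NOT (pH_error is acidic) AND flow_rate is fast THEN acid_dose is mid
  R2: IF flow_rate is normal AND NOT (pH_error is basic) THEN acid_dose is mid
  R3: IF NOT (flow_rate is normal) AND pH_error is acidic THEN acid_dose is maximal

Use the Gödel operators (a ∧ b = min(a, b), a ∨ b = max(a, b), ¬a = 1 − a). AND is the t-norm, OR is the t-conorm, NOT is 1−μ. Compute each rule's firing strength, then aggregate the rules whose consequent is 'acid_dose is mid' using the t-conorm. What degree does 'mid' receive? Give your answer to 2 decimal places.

0.28

R1: ¬acidic=1−0.72=0.28, fast=0.52; AND[min(a, b)] → w = 0.28
R2: normal=0.93, ¬basic=1−0.77=0.23; AND[min(a, b)] → w = 0.23
R3: ¬normal=1−0.93=0.07, acidic=0.72; AND[min(a, b)] → w = 0.07
Rules with consequent 'mid': {R1, R2} → strengths 0.28, 0.23
Aggregate via t-conorm [max(a, b)]: 0.28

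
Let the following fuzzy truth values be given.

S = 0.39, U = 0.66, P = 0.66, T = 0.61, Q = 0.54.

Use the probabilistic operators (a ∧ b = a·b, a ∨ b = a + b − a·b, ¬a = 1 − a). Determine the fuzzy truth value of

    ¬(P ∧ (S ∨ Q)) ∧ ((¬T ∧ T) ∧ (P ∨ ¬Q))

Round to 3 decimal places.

0.102

S ∨ Q = a + b − a·b on (0.3900, 0.5400) = 0.7194
P ∧ (S ∨ Q) = a·b on (0.6600, 0.7194) = 0.4748
¬(P ∧ (S ∨ Q)) = 1 − 0.4748 = 0.5252
¬T = 1 − 0.6100 = 0.3900
¬T ∧ T = a·b on (0.3900, 0.6100) = 0.2379
¬Q = 1 − 0.5400 = 0.4600
P ∨ ¬Q = a + b − a·b on (0.6600, 0.4600) = 0.8164
(¬T ∧ T) ∧ (P ∨ ¬Q) = a·b on (0.2379, 0.8164) = 0.1942
¬(P ∧ (S ∨ Q)) ∧ ((¬T ∧ T) ∧ (P ∨ ¬Q)) = a·b on (0.5252, 0.1942) = 0.1020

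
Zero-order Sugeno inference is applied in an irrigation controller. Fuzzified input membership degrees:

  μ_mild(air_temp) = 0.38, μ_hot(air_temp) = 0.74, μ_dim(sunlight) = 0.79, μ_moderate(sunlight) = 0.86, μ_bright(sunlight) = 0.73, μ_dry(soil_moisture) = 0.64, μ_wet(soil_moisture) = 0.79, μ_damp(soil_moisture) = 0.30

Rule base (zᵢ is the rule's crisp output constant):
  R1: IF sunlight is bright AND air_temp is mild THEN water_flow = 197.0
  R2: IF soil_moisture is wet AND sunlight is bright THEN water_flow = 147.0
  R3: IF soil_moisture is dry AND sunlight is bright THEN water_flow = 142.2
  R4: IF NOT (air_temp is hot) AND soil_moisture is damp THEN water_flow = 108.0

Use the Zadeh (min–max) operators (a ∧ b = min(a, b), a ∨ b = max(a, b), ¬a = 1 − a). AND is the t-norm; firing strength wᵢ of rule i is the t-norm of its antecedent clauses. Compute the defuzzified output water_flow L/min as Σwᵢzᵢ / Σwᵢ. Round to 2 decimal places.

149.88

R1 (z=197.0): bright=0.73, mild=0.38; AND[min(a, b)] → w = 0.38
R2 (z=147.0): wet=0.79, bright=0.73; AND[min(a, b)] → w = 0.73
R3 (z=142.2): dry=0.64, bright=0.73; AND[min(a, b)] → w = 0.64
R4 (z=108.0): ¬hot=1−0.74=0.26, damp=0.30; AND[min(a, b)] → w = 0.26
Weighted average = (0.38·197.0 + 0.73·147.0 + 0.64·142.2 + 0.26·108.0) / (0.38 + 0.73 + 0.64 + 0.26)
  = 301.2580 / 2.0100 = 149.88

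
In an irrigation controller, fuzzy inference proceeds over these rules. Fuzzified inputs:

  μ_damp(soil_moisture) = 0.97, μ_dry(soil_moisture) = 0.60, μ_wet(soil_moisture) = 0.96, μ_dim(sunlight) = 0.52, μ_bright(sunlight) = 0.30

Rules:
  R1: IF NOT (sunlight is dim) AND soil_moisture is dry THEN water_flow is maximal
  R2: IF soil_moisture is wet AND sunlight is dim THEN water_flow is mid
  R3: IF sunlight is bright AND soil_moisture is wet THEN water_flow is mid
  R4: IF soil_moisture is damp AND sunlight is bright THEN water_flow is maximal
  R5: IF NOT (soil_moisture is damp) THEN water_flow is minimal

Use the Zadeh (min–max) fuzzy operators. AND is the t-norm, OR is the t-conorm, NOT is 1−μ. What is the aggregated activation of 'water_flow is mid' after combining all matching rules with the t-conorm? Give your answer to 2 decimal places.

0.52

R1: ¬dim=1−0.52=0.48, dry=0.60; AND[min(a, b)] → w = 0.48
R2: wet=0.96, dim=0.52; AND[min(a, b)] → w = 0.52
R3: bright=0.30, wet=0.96; AND[min(a, b)] → w = 0.30
R4: damp=0.97, bright=0.30; AND[min(a, b)] → w = 0.30
R5: ¬damp=1−0.97=0.03 → w = 0.03
Rules with consequent 'mid': {R2, R3} → strengths 0.52, 0.30
Aggregate via t-conorm [max(a, b)]: 0.52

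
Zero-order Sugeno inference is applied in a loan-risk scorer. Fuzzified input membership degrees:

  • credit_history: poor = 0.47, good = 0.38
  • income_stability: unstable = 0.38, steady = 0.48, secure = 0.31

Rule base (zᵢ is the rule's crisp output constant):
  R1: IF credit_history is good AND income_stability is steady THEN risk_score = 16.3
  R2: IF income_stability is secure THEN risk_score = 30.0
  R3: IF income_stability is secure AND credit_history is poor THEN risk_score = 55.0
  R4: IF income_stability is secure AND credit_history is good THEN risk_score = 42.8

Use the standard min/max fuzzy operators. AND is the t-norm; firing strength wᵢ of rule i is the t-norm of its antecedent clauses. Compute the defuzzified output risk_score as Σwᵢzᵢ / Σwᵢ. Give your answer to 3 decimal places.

R1 (z=16.3): good=0.38, steady=0.48; AND[min(a, b)] → w = 0.38
R2 (z=30.0): secure=0.31 → w = 0.31
R3 (z=55.0): secure=0.31, poor=0.47; AND[min(a, b)] → w = 0.31
R4 (z=42.8): secure=0.31, good=0.38; AND[min(a, b)] → w = 0.31
Weighted average = (0.38·16.3 + 0.31·30.0 + 0.31·55.0 + 0.31·42.8) / (0.38 + 0.31 + 0.31 + 0.31)
  = 45.8120 / 1.3100 = 34.971

34.971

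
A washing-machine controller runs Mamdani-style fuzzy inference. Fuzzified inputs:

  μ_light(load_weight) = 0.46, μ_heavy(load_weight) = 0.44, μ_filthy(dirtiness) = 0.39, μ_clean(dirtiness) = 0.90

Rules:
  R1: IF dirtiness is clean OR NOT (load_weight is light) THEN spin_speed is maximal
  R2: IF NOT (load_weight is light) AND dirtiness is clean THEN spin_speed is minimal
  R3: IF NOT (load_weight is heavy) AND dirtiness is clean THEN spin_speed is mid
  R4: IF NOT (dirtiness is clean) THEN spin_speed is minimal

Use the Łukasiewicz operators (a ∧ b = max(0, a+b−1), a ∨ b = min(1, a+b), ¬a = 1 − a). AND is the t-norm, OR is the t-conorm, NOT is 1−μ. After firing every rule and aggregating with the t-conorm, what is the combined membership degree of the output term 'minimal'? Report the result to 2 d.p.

0.54

R1: clean=0.90, ¬light=1−0.46=0.54; OR[min(1, a+b)] → w = 1.00
R2: ¬light=1−0.46=0.54, clean=0.90; AND[max(0, a+b−1)] → w = 0.44
R3: ¬heavy=1−0.44=0.56, clean=0.90; AND[max(0, a+b−1)] → w = 0.46
R4: ¬clean=1−0.90=0.10 → w = 0.10
Rules with consequent 'minimal': {R2, R4} → strengths 0.44, 0.10
Aggregate via t-conorm [min(1, a+b)]: 0.54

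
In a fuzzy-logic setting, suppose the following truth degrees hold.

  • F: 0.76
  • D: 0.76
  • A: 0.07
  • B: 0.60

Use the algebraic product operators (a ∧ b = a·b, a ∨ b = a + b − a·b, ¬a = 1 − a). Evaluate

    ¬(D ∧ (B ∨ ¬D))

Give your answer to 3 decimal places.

0.471

¬D = 1 − 0.7600 = 0.2400
B ∨ ¬D = a + b − a·b on (0.6000, 0.2400) = 0.6960
D ∧ (B ∨ ¬D) = a·b on (0.7600, 0.6960) = 0.5290
¬(D ∧ (B ∨ ¬D)) = 1 − 0.5290 = 0.4710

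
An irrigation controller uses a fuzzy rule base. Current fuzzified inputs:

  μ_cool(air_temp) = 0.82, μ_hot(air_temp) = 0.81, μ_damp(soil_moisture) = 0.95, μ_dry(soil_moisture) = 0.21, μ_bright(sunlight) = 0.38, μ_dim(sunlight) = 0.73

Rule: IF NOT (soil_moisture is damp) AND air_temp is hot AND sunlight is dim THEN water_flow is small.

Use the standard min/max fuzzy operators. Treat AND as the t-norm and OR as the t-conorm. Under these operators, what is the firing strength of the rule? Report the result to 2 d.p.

firing strength: ¬damp=1−0.95=0.05, hot=0.81, dim=0.73; AND[min(a, b)] → w = 0.05

0.05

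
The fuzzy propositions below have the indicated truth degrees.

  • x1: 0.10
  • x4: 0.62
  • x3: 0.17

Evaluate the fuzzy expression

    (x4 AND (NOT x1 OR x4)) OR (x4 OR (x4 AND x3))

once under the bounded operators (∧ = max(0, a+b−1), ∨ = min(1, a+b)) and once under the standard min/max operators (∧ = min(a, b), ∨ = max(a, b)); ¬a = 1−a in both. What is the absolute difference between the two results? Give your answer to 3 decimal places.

Under bounded:
  NOT x1 = 1 − 0.10 = 0.90
  NOT x1 OR x4 = min(1, a+b) on (0.90, 0.62) = 1.00
  x4 AND (NOT x1 OR x4) = max(0, a+b−1) on (0.62, 1.00) = 0.62
  x4 AND x3 = max(0, a+b−1) on (0.62, 0.17) = 0.00
  x4 OR (x4 AND x3) = min(1, a+b) on (0.62, 0.00) = 0.62
  (x4 AND (NOT x1 OR x4)) OR (x4 OR (x4 AND x3)) = min(1, a+b) on (0.62, 0.62) = 1.00
  → value = 1.0000
Under standard min/max:
  NOT x1 = 1 − 0.10 = 0.90
  NOT x1 OR x4 = max(a, b) on (0.90, 0.62) = 0.90
  x4 AND (NOT x1 OR x4) = min(a, b) on (0.62, 0.90) = 0.62
  x4 AND x3 = min(a, b) on (0.62, 0.17) = 0.17
  x4 OR (x4 AND x3) = max(a, b) on (0.62, 0.17) = 0.62
  (x4 AND (NOT x1 OR x4)) OR (x4 OR (x4 AND x3)) = max(a, b) on (0.62, 0.62) = 0.62
  → value = 0.6200
|1.0000 − 0.6200| = 0.380

0.380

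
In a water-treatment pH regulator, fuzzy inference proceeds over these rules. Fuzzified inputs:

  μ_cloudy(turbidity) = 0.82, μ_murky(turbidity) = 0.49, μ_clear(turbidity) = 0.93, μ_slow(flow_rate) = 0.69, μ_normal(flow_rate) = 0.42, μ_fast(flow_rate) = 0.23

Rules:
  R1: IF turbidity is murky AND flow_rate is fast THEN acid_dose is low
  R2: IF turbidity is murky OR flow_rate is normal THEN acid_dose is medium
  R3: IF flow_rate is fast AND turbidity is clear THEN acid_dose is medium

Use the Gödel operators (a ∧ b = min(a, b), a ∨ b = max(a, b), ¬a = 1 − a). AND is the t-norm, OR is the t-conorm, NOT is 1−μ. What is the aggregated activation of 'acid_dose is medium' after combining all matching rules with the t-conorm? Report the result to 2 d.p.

0.49

R1: murky=0.49, fast=0.23; AND[min(a, b)] → w = 0.23
R2: murky=0.49, normal=0.42; OR[max(a, b)] → w = 0.49
R3: fast=0.23, clear=0.93; AND[min(a, b)] → w = 0.23
Rules with consequent 'medium': {R2, R3} → strengths 0.49, 0.23
Aggregate via t-conorm [max(a, b)]: 0.49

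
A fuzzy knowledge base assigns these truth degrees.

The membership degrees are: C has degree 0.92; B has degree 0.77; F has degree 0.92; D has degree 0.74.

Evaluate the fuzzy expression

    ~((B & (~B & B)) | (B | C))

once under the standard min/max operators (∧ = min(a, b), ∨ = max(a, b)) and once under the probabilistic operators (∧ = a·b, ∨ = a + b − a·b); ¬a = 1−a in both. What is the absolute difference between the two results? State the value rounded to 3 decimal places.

0.064

Under standard min/max:
  ~B = 1 − 0.77 = 0.23
  ~B & B = min(a, b) on (0.23, 0.77) = 0.23
  B & (~B & B) = min(a, b) on (0.77, 0.23) = 0.23
  B | C = max(a, b) on (0.77, 0.92) = 0.92
  (B & (~B & B)) | (B | C) = max(a, b) on (0.23, 0.92) = 0.92
  ~((B & (~B & B)) | (B | C)) = 1 − 0.92 = 0.08
  → value = 0.0800
Under probabilistic:
  ~B = 1 − 0.7700 = 0.2300
  ~B & B = a·b on (0.2300, 0.7700) = 0.1771
  B & (~B & B) = a·b on (0.7700, 0.1771) = 0.1364
  B | C = a + b − a·b on (0.7700, 0.9200) = 0.9816
  (B & (~B & B)) | (B | C) = a + b − a·b on (0.1364, 0.9816) = 0.9841
  ~((B & (~B & B)) | (B | C)) = 1 − 0.9841 = 0.0159
  → value = 0.0159
|0.0800 − 0.0159| = 0.064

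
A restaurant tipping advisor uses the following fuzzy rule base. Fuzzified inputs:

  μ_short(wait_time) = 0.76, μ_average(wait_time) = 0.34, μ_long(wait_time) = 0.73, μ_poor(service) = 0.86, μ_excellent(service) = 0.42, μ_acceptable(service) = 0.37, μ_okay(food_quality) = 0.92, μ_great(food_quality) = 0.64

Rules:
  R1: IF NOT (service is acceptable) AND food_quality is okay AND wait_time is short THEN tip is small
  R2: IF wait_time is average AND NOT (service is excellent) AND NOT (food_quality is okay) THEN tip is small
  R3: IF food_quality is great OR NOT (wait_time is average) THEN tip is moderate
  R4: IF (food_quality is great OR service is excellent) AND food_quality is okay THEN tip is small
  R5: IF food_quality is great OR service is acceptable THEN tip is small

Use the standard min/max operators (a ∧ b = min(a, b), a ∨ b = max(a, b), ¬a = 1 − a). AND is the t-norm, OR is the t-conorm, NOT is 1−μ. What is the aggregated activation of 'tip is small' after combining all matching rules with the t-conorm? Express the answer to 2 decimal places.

0.64

R1: ¬acceptable=1−0.37=0.63, okay=0.92, short=0.76; AND[min(a, b)] → w = 0.63
R2: average=0.34, ¬excellent=1−0.42=0.58, ¬okay=1−0.92=0.08; AND[min(a, b)] → w = 0.08
R3: great=0.64, ¬average=1−0.34=0.66; OR[max(a, b)] → w = 0.66
R4: (great=0.64 OR excellent=0.42) = 0.64; AND[min(a, b)] with okay=0.92 → w = 0.64
R5: great=0.64, acceptable=0.37; OR[max(a, b)] → w = 0.64
Rules with consequent 'small': {R1, R2, R4, R5} → strengths 0.63, 0.08, 0.64, 0.64
Aggregate via t-conorm [max(a, b)]: 0.64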